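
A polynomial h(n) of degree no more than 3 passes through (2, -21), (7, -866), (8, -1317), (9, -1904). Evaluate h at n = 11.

-3558

Using the Lagrange interpolation formula with nodes 2, 7, 8, 9:
  L_0(n) = (n - 7)(n - 8)(n - 9) / -210
  L_1(n) = (n - 2)(n - 8)(n - 9) / 10
  L_2(n) = (n - 2)(n - 7)(n - 9) / -6
  L_3(n) = (n - 2)(n - 7)(n - 8) / 14
Then h(n) = -21·L_0(n) - 866·L_1(n) - 1317·L_2(n) - 1904·L_3(n).
Expanding and collecting terms gives h(n) = -3n³ + 4n² - 4n - 5.
Evaluating at n = 11: h(11) = -3558.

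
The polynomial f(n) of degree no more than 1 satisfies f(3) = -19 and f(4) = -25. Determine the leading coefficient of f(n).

Write f(n) = an + b. Substituting each data point gives a linear system:
  3a + b = -19
  4a + b = -25
Solving the system yields a = -6, b = -1.
So f(n) = -6n - 1.
The leading coefficient is -6.

-6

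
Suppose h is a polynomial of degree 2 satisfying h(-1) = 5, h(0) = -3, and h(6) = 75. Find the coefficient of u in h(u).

-5

Write h(u) = au^2 + bu + c. Substituting each data point gives a linear system:
  a - b + c = 5
  c = -3
  36a + 6b + c = 75
Solving the system yields a = 3, b = -5, c = -3.
So h(u) = 3u² - 5u - 3.
The coefficient of u is -5.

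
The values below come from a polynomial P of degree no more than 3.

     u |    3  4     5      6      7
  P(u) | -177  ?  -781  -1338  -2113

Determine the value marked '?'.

On equispaced nodes a degree-3 polynomial has vanishing fourth forward difference, so
  P(3) - 4·P(4) + 6·P(5) - 4·P(6) + P(7) = 0.
Substituting the known values and solving for P(4):
  -4·P(4) = 1624
  P(4) = -406.

-406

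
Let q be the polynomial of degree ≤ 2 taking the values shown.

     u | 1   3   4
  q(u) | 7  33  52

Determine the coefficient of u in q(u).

5

Write q(u) = au^2 + bu + c. Substituting each data point gives a linear system:
  a + b + c = 7
  9a + 3b + c = 33
  16a + 4b + c = 52
Solving the system yields a = 2, b = 5, c = 0.
So q(u) = 2u^2 + 5u.
The coefficient of u is 5.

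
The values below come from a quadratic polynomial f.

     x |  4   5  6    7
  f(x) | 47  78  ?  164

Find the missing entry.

117

The 3 known points determine the degree-2 polynomial uniquely.
Write f(x) = ax^2 + bx + c. Substituting each data point gives a linear system:
  16a + 4b + c = 47
  25a + 5b + c = 78
  49a + 7b + c = 164
Solving the system yields a = 4, b = -5, c = 3.
So f(x) = 4x² - 5x + 3.
Then f(6) = 117.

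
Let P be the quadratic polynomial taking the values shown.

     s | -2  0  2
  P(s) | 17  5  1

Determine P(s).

Write P(s) = as^2 + bs + c. Substituting each data point gives a linear system:
  4a - 2b + c = 17
  c = 5
  4a + 2b + c = 1
Solving the system yields a = 1, b = -4, c = 5.
So P(s) = s^2 - 4s + 5.
Check: P(2) = 1. ✓

P(s) = s^2 - 4s + 5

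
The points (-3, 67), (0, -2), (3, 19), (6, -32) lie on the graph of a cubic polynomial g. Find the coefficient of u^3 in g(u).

-1

Write g(u) = au^3 + bu^2 + cu + d. Substituting each data point gives a linear system:
  -27a + 9b - 3c + d = 67
  d = -2
  27a + 9b + 3c + d = 19
  216a + 36b + 6c + d = -32
Solving the system yields a = -1, b = 5, c = 1, d = -2.
So g(u) = -u^3 + 5u^2 + u - 2.
The leading coefficient is -1.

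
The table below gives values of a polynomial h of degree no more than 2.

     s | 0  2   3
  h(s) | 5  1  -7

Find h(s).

Write h(s) = as^2 + bs + c. Substituting each data point gives a linear system:
  c = 5
  4a + 2b + c = 1
  9a + 3b + c = -7
Solving the system yields a = -2, b = 2, c = 5.
So h(s) = -2s² + 2s + 5.
Check: h(3) = -7. ✓

h(s) = -2s^2 + 2s + 5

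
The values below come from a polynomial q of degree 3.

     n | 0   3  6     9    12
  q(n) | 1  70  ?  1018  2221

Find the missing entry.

355

On equispaced nodes a degree-3 polynomial has vanishing fourth forward difference, so
  q(0) - 4·q(3) + 6·q(6) - 4·q(9) + q(12) = 0.
Substituting the known values and solving for q(6):
  6·q(6) = 2130
  q(6) = 355.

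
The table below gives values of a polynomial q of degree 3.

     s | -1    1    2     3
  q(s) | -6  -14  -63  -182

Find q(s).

q(s) = -5s^3 - 5s^2 + s - 5

Write q(s) = as^3 + bs^2 + cs + d. Substituting each data point gives a linear system:
  -a + b - c + d = -6
  a + b + c + d = -14
  8a + 4b + 2c + d = -63
  27a + 9b + 3c + d = -182
Solving the system yields a = -5, b = -5, c = 1, d = -5.
So q(s) = -5s³ - 5s² + s - 5.
Check: q(2) = -63. ✓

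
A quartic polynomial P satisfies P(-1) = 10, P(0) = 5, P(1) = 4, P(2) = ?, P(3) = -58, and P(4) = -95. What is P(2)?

The 5 known points determine the degree-4 polynomial uniquely.
Write P(t) = at^4 + bt^3 + ct^2 + dt + e. Substituting each data point gives a linear system:
  a - b + c - d + e = 10
  e = 5
  a + b + c + d + e = 4
  81a + 27b + 9c + 3d + e = -58
  256a + 64b + 16c + 4d + e = -95
Solving the system yields a = 1, b = -6, c = 1, d = 3, e = 5.
So P(t) = t^4 - 6t^3 + t^2 + 3t + 5.
Then P(2) = -17.

-17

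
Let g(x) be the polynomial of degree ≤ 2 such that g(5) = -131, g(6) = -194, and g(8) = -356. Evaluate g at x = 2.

Write g(x) = ax^2 + bx + c. Substituting each data point gives a linear system:
  25a + 5b + c = -131
  36a + 6b + c = -194
  64a + 8b + c = -356
Solving the system yields a = -6, b = 3, c = 4.
So g(x) = -6x^2 + 3x + 4.
Then g(2) = -14.

-14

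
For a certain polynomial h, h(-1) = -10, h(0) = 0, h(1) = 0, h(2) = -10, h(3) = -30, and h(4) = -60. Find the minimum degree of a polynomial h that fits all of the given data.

Forward differences of the values at s = -1, 0, 1, 2, 3, 4:
  h  : -10  0  0  -10  -30  -60
  Δ  : 10  0  -10  -20  -30
  Δ^2: -10  -10  -10  -10
  Δ^3: 0  0  0
  Δ^4: 0  0
  Δ^5: 0
The second differences are constant (-10) and nonzero, while all higher differences vanish, so the minimal degree is 2.

2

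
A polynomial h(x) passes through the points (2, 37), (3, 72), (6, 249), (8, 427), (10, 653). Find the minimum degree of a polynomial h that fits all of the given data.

Divided differences on the nodes 2, 3, 6, 8, 10:
  order 0: 37  72  249  427  653
  order 1: 35  59  89  113
  order 2: 6  6  6
  order 3: 0  0
  order 4: 0
The order-2 divided differences are all 6 (nonzero) and every higher order vanishes, so the data lies on a polynomial of degree exactly 2.

2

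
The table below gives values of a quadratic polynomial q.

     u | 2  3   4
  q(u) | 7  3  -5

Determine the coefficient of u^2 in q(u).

-2

Write q(u) = au^2 + bu + c. Substituting each data point gives a linear system:
  4a + 2b + c = 7
  9a + 3b + c = 3
  16a + 4b + c = -5
Solving the system yields a = -2, b = 6, c = 3.
So q(u) = -2u^2 + 6u + 3.
The leading coefficient is -2.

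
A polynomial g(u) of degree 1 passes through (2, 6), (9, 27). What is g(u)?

g(u) = 3u

Using the Lagrange interpolation formula with nodes 2, 9:
  L_0(u) = (u - 9) / -7
  L_1(u) = (u - 2) / 7
Then g(u) = 6·L_0(u) + 27·L_1(u).
Expanding and collecting terms gives g(u) = 3u.
Check: g(9) = 27. ✓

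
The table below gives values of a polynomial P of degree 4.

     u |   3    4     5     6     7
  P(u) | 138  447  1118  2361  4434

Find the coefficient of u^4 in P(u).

2

Write P(u) = au^4 + bu^3 + cu^2 + du + e. Substituting each data point gives a linear system:
  81a + 27b + 9c + 3d + e = 138
  256a + 64b + 16c + 4d + e = 447
  625a + 125b + 25c + 5d + e = 1118
  1296a + 216b + 36c + 6d + e = 2361
  2401a + 343b + 49c + 7d + e = 4434
Solving the system yields a = 2, b = -1, c = -1, d = 3, e = 3.
So P(u) = 2u^4 - u^3 - u^2 + 3u + 3.
The leading coefficient is 2.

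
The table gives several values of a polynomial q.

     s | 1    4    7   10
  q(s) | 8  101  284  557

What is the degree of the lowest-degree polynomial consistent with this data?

Forward differences of the values at s = 1, 4, 7, 10:
  q  : 8  101  284  557
  Δ  : 93  183  273
  Δ^2: 90  90
  Δ^3: 0
The second differences are constant (90) and nonzero, while all higher differences vanish, so the minimal degree is 2.

2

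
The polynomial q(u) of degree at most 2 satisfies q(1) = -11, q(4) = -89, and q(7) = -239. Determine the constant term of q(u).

Write q(u) = au^2 + bu + c. Substituting each data point gives a linear system:
  a + b + c = -11
  16a + 4b + c = -89
  49a + 7b + c = -239
Solving the system yields a = -4, b = -6, c = -1.
So q(u) = -4u² - 6u - 1.
The constant term is -1.

-1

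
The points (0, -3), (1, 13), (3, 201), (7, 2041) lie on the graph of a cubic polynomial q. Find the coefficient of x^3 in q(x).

Write q(x) = ax^3 + bx^2 + cx + d. Substituting each data point gives a linear system:
  d = -3
  a + b + c + d = 13
  27a + 9b + 3c + d = 201
  343a + 49b + 7c + d = 2041
Solving the system yields a = 5, b = 6, c = 5, d = -3.
So q(x) = 5x^3 + 6x^2 + 5x - 3.
The leading coefficient is 5.

5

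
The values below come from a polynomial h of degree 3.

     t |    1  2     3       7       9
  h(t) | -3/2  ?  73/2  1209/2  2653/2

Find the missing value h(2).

7

The 4 known points determine the degree-3 polynomial uniquely.
Write h(t) = at^3 + bt^2 + ct + d. Substituting each data point gives a linear system:
  a + b + c + d = -3/2
  27a + 9b + 3c + d = 73/2
  343a + 49b + 7c + d = 1209/2
  729a + 81b + 9c + d = 2653/2
Solving the system yields a = 2, b = -3/2, c = -1, d = -1.
So h(t) = 2t^3 - (3/2)t^2 - t - 1.
Then h(2) = 7.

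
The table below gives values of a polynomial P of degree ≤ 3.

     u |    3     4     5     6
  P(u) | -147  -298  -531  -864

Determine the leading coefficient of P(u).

-3

Write P(u) = au^3 + bu^2 + cu + d. Substituting each data point gives a linear system:
  27a + 9b + 3c + d = -147
  64a + 16b + 4c + d = -298
  125a + 25b + 5c + d = -531
  216a + 36b + 6c + d = -864
Solving the system yields a = -3, b = -5, c = -5, d = -6.
So P(u) = -3u^3 - 5u^2 - 5u - 6.
The leading coefficient is -3.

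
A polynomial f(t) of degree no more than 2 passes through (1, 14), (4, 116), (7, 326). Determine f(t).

Using the Lagrange interpolation formula with nodes 1, 4, 7:
  L_0(t) = (t - 4)(t - 7) / 18
  L_1(t) = (t - 1)(t - 7) / -9
  L_2(t) = (t - 1)(t - 4) / 18
Then f(t) = 14·L_0(t) + 116·L_1(t) + 326·L_2(t).
Expanding and collecting terms gives f(t) = 6t^2 + 4t + 4.
Check: f(1) = 14. ✓

f(t) = 6t^2 + 4t + 4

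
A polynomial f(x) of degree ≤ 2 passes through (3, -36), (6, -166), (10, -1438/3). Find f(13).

Using the Lagrange interpolation formula with nodes 3, 6, 10:
  L_0(x) = (x - 6)(x - 10) / 21
  L_1(x) = (x - 3)(x - 10) / -12
  L_2(x) = (x - 3)(x - 6) / 28
Then f(x) = -36·L_0(x) - 166·L_1(x) - 1438/3·L_2(x).
Expanding and collecting terms gives f(x) = -5x² + (5/3)x + 4.
Evaluating at x = 13: f(13) = -2458/3.

-2458/3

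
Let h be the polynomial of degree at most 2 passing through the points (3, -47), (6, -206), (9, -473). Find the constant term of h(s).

4

Write h(s) = as^2 + bs + c. Substituting each data point gives a linear system:
  9a + 3b + c = -47
  36a + 6b + c = -206
  81a + 9b + c = -473
Solving the system yields a = -6, b = 1, c = 4.
So h(s) = -6s² + s + 4.
The constant term is 4.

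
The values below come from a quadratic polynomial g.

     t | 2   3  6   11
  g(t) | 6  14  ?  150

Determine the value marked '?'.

50

The 3 known points determine the degree-2 polynomial uniquely.
Write g(t) = at^2 + bt + c. Substituting each data point gives a linear system:
  4a + 2b + c = 6
  9a + 3b + c = 14
  121a + 11b + c = 150
Solving the system yields a = 1, b = 3, c = -4.
So g(t) = t^2 + 3t - 4.
Then g(6) = 50.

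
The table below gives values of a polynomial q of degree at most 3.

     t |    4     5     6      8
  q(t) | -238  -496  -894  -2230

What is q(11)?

Write q(t) = at^3 + bt^2 + ct + d. Substituting each data point gives a linear system:
  64a + 16b + 4c + d = -238
  125a + 25b + 5c + d = -496
  216a + 36b + 6c + d = -894
  512a + 64b + 8c + d = -2230
Solving the system yields a = -5, b = 5, c = 2, d = -6.
So q(t) = -5t³ + 5t² + 2t - 6.
Then q(11) = -6034.

-6034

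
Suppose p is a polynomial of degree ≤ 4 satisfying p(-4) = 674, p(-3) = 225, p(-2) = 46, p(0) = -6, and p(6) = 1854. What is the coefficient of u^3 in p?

Write p(u) = au^4 + bu^3 + cu^2 + du + e. Substituting each data point gives a linear system:
  256a - 64b + 16c - 4d + e = 674
  81a - 27b + 9c - 3d + e = 225
  16a - 8b + 4c - 2d + e = 46
  e = -6
  1296a + 216b + 36c + 6d + e = 1854
Solving the system yields a = 2, b = -3, c = -2, d = -2, e = -6.
So p(u) = 2u⁴ - 3u³ - 2u² - 2u - 6.
The coefficient of u^3 is -3.

-3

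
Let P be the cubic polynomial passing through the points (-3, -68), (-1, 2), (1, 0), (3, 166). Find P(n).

Using the Lagrange interpolation formula with nodes -3, -1, 1, 3:
  L_0(n) = (n + 1)(n - 1)(n - 3) / -48
  L_1(n) = (n + 3)(n - 1)(n - 3) / 16
  L_2(n) = (n + 3)(n + 1)(n - 3) / -16
  L_3(n) = (n + 3)(n + 1)(n - 1) / 48
Then P(n) = -68·L_0(n) + 2·L_1(n) + 0·L_2(n) + 166·L_3(n).
Expanding and collecting terms gives P(n) = 5n³ + 6n² - 6n - 5.
Check: P(-3) = -68. ✓

P(n) = 5n^3 + 6n^2 - 6n - 5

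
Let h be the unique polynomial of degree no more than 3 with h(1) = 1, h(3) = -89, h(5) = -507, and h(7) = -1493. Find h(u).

Write h(u) = au^3 + bu^2 + cu + d. Substituting each data point gives a linear system:
  a + b + c + d = 1
  27a + 9b + 3c + d = -89
  125a + 25b + 5c + d = -507
  343a + 49b + 7c + d = -1493
Solving the system yields a = -5, b = 4, c = 4, d = -2.
So h(u) = -5u^3 + 4u^2 + 4u - 2.
Check: h(7) = -1493. ✓

h(u) = -5u^3 + 4u^2 + 4u - 2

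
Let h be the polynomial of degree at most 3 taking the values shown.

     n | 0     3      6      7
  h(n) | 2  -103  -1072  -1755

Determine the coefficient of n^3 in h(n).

Write h(n) = an^3 + bn^2 + cn + d. Substituting each data point gives a linear system:
  d = 2
  27a + 9b + 3c + d = -103
  216a + 36b + 6c + d = -1072
  343a + 49b + 7c + d = -1755
Solving the system yields a = -6, b = 6, c = 1, d = 2.
So h(n) = -6n³ + 6n² + n + 2.
The leading coefficient is -6.

-6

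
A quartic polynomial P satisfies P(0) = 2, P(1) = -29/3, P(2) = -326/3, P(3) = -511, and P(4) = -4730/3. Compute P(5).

Write P(t) = at^4 + bt^3 + ct^2 + dt + e. Substituting each data point gives a linear system:
  e = 2
  a + b + c + d + e = -29/3
  16a + 8b + 4c + 2d + e = -326/3
  81a + 27b + 9c + 3d + e = -511
  256a + 64b + 16c + 4d + e = -4730/3
Solving the system yields a = -6, b = 0, c = -5/3, d = -4, e = 2.
So P(t) = -6t^4 - (5/3)t^2 - 4t + 2.
Then P(5) = -11429/3.

-11429/3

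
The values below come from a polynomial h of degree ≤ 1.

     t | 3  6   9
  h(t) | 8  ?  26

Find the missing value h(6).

On equispaced nodes a degree-1 polynomial has vanishing second forward difference, so
  h(3) - 2·h(6) + h(9) = 0.
Substituting the known values and solving for h(6):
  -2·h(6) = -34
  h(6) = 17.

17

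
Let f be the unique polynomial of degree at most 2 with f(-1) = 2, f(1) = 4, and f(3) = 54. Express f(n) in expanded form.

Using the Lagrange interpolation formula with nodes -1, 1, 3:
  L_0(n) = (n - 1)(n - 3) / 8
  L_1(n) = (n + 1)(n - 3) / -4
  L_2(n) = (n + 1)(n - 1) / 8
Then f(n) = 2·L_0(n) + 4·L_1(n) + 54·L_2(n).
Expanding and collecting terms gives f(n) = 6n² + n - 3.
Check: f(3) = 54. ✓

f(n) = 6n^2 + n - 3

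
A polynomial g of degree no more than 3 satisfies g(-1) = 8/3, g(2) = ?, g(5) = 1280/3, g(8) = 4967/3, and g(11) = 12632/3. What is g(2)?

113/3

The 4 known points determine the degree-3 polynomial uniquely.
Write g(n) = an^3 + bn^2 + cn + d. Substituting each data point gives a linear system:
  -a + b - c + d = 8/3
  125a + 25b + 5c + d = 1280/3
  512a + 64b + 8c + d = 4967/3
  1331a + 121b + 11c + d = 12632/3
Solving the system yields a = 3, b = 5/3, c = 1, d = 5.
So g(n) = 3n^3 + (5/3)n^2 + n + 5.
Then g(2) = 113/3.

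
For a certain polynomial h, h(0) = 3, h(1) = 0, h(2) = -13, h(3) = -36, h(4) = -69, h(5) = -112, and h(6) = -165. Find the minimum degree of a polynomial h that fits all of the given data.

2

Forward differences of the values at t = 0, 1, 2, 3, 4, 5, 6:
  h  : 3  0  -13  -36  -69  -112  -165
  Δ  : -3  -13  -23  -33  -43  -53
  Δ^2: -10  -10  -10  -10  -10
  Δ^3: 0  0  0  0
  Δ^4: 0  0  0
  Δ^5: 0  0
  Δ^6: 0
The second differences are constant (-10) and nonzero, while all higher differences vanish, so the minimal degree is 2.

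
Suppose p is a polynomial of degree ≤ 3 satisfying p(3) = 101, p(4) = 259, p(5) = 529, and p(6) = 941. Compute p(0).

Using the Lagrange interpolation formula with nodes 3, 4, 5, 6:
  L_0(x) = (x - 4)(x - 5)(x - 6) / -6
  L_1(x) = (x - 3)(x - 5)(x - 6) / 2
  L_2(x) = (x - 3)(x - 4)(x - 6) / -2
  L_3(x) = (x - 3)(x - 4)(x - 5) / 6
Then p(x) = 101·L_0(x) + 259·L_1(x) + 529·L_2(x) + 941·L_3(x).
Expanding and collecting terms gives p(x) = 5x^3 - 4x^2 + x - 1.
Evaluating at x = 0: p(0) = -1.

-1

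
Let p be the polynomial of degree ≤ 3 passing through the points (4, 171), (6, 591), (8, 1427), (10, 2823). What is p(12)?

4923

Using the Lagrange interpolation formula with nodes 4, 6, 8, 10:
  L_0(s) = (s - 6)(s - 8)(s - 10) / -48
  L_1(s) = (s - 4)(s - 8)(s - 10) / 16
  L_2(s) = (s - 4)(s - 6)(s - 10) / -16
  L_3(s) = (s - 4)(s - 6)(s - 8) / 48
Then p(s) = 171·L_0(s) + 591·L_1(s) + 1427·L_2(s) + 2823·L_3(s).
Expanding and collecting terms gives p(s) = 3s^3 - 2s^2 + 2s + 3.
Evaluating at s = 12: p(12) = 4923.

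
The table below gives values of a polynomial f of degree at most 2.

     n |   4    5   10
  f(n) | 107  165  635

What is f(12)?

Using the Lagrange interpolation formula with nodes 4, 5, 10:
  L_0(n) = (n - 5)(n - 10) / 6
  L_1(n) = (n - 4)(n - 10) / -5
  L_2(n) = (n - 4)(n - 5) / 30
Then f(n) = 107·L_0(n) + 165·L_1(n) + 635·L_2(n).
Expanding and collecting terms gives f(n) = 6n^2 + 4n - 5.
Evaluating at n = 12: f(12) = 907.

907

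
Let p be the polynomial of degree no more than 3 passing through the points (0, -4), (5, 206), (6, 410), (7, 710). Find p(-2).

Using the Lagrange interpolation formula with nodes 0, 5, 6, 7:
  L_0(n) = (n - 5)(n - 6)(n - 7) / -210
  L_1(n) = n(n - 6)(n - 7) / 10
  L_2(n) = n(n - 5)(n - 7) / -6
  L_3(n) = n(n - 5)(n - 6) / 14
Then p(n) = -4·L_0(n) + 206·L_1(n) + 410·L_2(n) + 710·L_3(n).
Expanding and collecting terms gives p(n) = 3n^3 - 6n^2 - 3n - 4.
Evaluating at n = -2: p(-2) = -46.

-46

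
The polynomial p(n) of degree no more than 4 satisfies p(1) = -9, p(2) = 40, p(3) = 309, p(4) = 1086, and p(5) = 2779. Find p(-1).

1

Using the Lagrange interpolation formula with nodes 1, 2, 3, 4, 5:
  L_0(n) = (n - 2)(n - 3)(n - 4)(n - 5) / 24
  L_1(n) = (n - 1)(n - 3)(n - 4)(n - 5) / -6
  L_2(n) = (n - 1)(n - 2)(n - 4)(n - 5) / 4
  L_3(n) = (n - 1)(n - 2)(n - 3)(n - 5) / -6
  L_4(n) = (n - 1)(n - 2)(n - 3)(n - 4) / 24
Then p(n) = -9·L_0(n) + 40·L_1(n) + 309·L_2(n) + 1086·L_3(n) + 2779·L_4(n).
Expanding and collecting terms gives p(n) = 5n^4 - 2n^3 - 3n^2 - 3n - 6.
Evaluating at n = -1: p(-1) = 1.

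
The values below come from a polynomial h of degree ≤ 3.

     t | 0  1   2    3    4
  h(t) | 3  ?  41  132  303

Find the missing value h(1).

6

On equispaced nodes a degree-3 polynomial has vanishing fourth forward difference, so
  h(0) - 4·h(1) + 6·h(2) - 4·h(3) + h(4) = 0.
Substituting the known values and solving for h(1):
  -4·h(1) = -24
  h(1) = 6.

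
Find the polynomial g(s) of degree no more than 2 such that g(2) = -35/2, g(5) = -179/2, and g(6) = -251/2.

Write g(s) = as^2 + bs + c. Substituting each data point gives a linear system:
  4a + 2b + c = -35/2
  25a + 5b + c = -179/2
  36a + 6b + c = -251/2
Solving the system yields a = -3, b = -3, c = 1/2.
So g(s) = -3s^2 - 3s + 1/2.
Check: g(5) = -179/2. ✓

g(s) = -3s^2 - 3s + 1/2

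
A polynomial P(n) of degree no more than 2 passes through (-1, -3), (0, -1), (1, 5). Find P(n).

Using the Lagrange interpolation formula with nodes -1, 0, 1:
  L_0(n) = n(n - 1) / 2
  L_1(n) = (n + 1)(n - 1) / -1
  L_2(n) = (n + 1)n / 2
Then P(n) = -3·L_0(n) - 1·L_1(n) + 5·L_2(n).
Expanding and collecting terms gives P(n) = 2n^2 + 4n - 1.
Check: P(-1) = -3. ✓

P(n) = 2n^2 + 4n - 1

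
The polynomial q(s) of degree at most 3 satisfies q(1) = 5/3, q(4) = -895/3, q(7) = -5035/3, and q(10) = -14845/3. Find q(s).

q(s) = -5s^3 + 5s + 5/3

Using the Lagrange interpolation formula with nodes 1, 4, 7, 10:
  L_0(s) = (s - 4)(s - 7)(s - 10) / -162
  L_1(s) = (s - 1)(s - 7)(s - 10) / 54
  L_2(s) = (s - 1)(s - 4)(s - 10) / -54
  L_3(s) = (s - 1)(s - 4)(s - 7) / 162
Then q(s) = 5/3·L_0(s) - 895/3·L_1(s) - 5035/3·L_2(s) - 14845/3·L_3(s).
Expanding and collecting terms gives q(s) = -5s³ + 5s + 5/3.
Check: q(4) = -895/3. ✓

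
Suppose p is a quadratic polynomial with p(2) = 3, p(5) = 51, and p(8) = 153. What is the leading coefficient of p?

Write p(x) = ax^2 + bx + c. Substituting each data point gives a linear system:
  4a + 2b + c = 3
  25a + 5b + c = 51
  64a + 8b + c = 153
Solving the system yields a = 3, b = -5, c = 1.
So p(x) = 3x^2 - 5x + 1.
The leading coefficient is 3.

3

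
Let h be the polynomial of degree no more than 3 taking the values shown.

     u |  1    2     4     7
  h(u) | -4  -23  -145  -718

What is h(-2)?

Using the Lagrange interpolation formula with nodes 1, 2, 4, 7:
  L_0(u) = (u - 2)(u - 4)(u - 7) / -18
  L_1(u) = (u - 1)(u - 4)(u - 7) / 10
  L_2(u) = (u - 1)(u - 2)(u - 7) / -18
  L_3(u) = (u - 1)(u - 2)(u - 4) / 90
Then h(u) = -4·L_0(u) - 23·L_1(u) - 145·L_2(u) - 718·L_3(u).
Expanding and collecting terms gives h(u) = -2u^3 - 5u + 3.
Evaluating at u = -2: h(-2) = 29.

29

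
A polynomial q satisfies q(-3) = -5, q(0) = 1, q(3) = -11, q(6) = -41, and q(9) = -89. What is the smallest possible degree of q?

Forward differences of the values at n = -3, 0, 3, 6, 9:
  q  : -5  1  -11  -41  -89
  Δ  : 6  -12  -30  -48
  Δ^2: -18  -18  -18
  Δ^3: 0  0
  Δ^4: 0
The second differences are constant (-18) and nonzero, while all higher differences vanish, so the minimal degree is 2.

2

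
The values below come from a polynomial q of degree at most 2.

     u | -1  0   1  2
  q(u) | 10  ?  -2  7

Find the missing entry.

The 3 known points determine the degree-2 polynomial uniquely.
Write q(u) = au^2 + bu + c. Substituting each data point gives a linear system:
  a - b + c = 10
  a + b + c = -2
  4a + 2b + c = 7
Solving the system yields a = 5, b = -6, c = -1.
So q(u) = 5u^2 - 6u - 1.
Then q(0) = -1.

-1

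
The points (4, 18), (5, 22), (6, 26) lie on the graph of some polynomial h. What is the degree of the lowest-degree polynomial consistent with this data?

Forward differences of the values at t = 4, 5, 6:
  h  : 18  22  26
  Δ  : 4  4
  Δ^2: 0
The first differences are constant (4) and nonzero, while all higher differences vanish, so the minimal degree is 1.

1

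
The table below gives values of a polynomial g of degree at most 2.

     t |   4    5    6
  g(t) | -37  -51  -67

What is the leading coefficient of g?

Write g(t) = at^2 + bt + c. Substituting each data point gives a linear system:
  16a + 4b + c = -37
  25a + 5b + c = -51
  36a + 6b + c = -67
Solving the system yields a = -1, b = -5, c = -1.
So g(t) = -t^2 - 5t - 1.
The leading coefficient is -1.

-1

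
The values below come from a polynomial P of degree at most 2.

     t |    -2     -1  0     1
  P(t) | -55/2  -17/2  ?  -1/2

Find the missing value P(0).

On equispaced nodes a degree-2 polynomial has vanishing third forward difference, so
  - P(-2) + 3·P(-1) - 3·P(0) + P(1) = 0.
Substituting the known values and solving for P(0):
  -3·P(0) = -3/2
  P(0) = 1/2.

1/2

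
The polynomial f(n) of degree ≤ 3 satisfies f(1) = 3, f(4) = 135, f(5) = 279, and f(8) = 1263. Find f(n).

f(n) = 3n^3 - 5n^2 + 6n - 1

Write f(n) = an^3 + bn^2 + cn + d. Substituting each data point gives a linear system:
  a + b + c + d = 3
  64a + 16b + 4c + d = 135
  125a + 25b + 5c + d = 279
  512a + 64b + 8c + d = 1263
Solving the system yields a = 3, b = -5, c = 6, d = -1.
So f(n) = 3n³ - 5n² + 6n - 1.
Check: f(1) = 3. ✓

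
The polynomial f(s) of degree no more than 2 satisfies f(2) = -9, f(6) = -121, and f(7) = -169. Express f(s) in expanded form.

f(s) = -4s^2 + 4s - 1

Write f(s) = as^2 + bs + c. Substituting each data point gives a linear system:
  4a + 2b + c = -9
  36a + 6b + c = -121
  49a + 7b + c = -169
Solving the system yields a = -4, b = 4, c = -1.
So f(s) = -4s^2 + 4s - 1.
Check: f(6) = -121. ✓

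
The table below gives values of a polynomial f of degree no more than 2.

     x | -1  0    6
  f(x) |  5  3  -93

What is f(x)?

f(x) = -2x^2 - 4x + 3

Write f(x) = ax^2 + bx + c. Substituting each data point gives a linear system:
  a - b + c = 5
  c = 3
  36a + 6b + c = -93
Solving the system yields a = -2, b = -4, c = 3.
So f(x) = -2x^2 - 4x + 3.
Check: f(-1) = 5. ✓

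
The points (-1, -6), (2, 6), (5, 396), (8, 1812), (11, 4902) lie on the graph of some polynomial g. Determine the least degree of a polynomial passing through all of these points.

Forward differences of the values at x = -1, 2, 5, 8, 11:
  g  : -6  6  396  1812  4902
  Δ  : 12  390  1416  3090
  Δ^2: 378  1026  1674
  Δ^3: 648  648
  Δ^4: 0
The third differences are constant (648) and nonzero, while all higher differences vanish, so the minimal degree is 3.

3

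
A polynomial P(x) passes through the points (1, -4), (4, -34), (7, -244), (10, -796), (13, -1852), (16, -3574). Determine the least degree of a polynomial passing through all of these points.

Forward differences of the values at x = 1, 4, 7, 10, 13, 16:
  P  : -4  -34  -244  -796  -1852  -3574
  Δ  : -30  -210  -552  -1056  -1722
  Δ^2: -180  -342  -504  -666
  Δ^3: -162  -162  -162
  Δ^4: 0  0
  Δ^5: 0
The third differences are constant (-162) and nonzero, while all higher differences vanish, so the minimal degree is 3.

3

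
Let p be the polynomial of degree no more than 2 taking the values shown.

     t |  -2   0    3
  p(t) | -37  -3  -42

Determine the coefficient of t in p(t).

5

Write p(t) = at^2 + bt + c. Substituting each data point gives a linear system:
  4a - 2b + c = -37
  c = -3
  9a + 3b + c = -42
Solving the system yields a = -6, b = 5, c = -3.
So p(t) = -6t^2 + 5t - 3.
The coefficient of t is 5.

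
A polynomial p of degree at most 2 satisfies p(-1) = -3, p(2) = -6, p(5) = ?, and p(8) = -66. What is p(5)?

-27

On equispaced nodes a degree-2 polynomial has vanishing third forward difference, so
  - p(-1) + 3·p(2) - 3·p(5) + p(8) = 0.
Substituting the known values and solving for p(5):
  -3·p(5) = 81
  p(5) = -27.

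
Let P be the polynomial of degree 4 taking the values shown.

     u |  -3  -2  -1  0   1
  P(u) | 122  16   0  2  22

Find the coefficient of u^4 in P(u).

3

Write P(u) = au^4 + bu^3 + cu^2 + du + e. Substituting each data point gives a linear system:
  81a - 27b + 9c - 3d + e = 122
  16a - 8b + 4c - 2d + e = 16
  a - b + c - d + e = 0
  e = 2
  a + b + c + d + e = 22
Solving the system yields a = 3, b = 6, c = 6, d = 5, e = 2.
So P(u) = 3u⁴ + 6u³ + 6u² + 5u + 2.
The leading coefficient is 3.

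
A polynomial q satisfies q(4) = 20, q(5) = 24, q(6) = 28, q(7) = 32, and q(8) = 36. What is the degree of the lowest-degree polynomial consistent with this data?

Forward differences of the values at s = 4, 5, 6, 7, 8:
  q  : 20  24  28  32  36
  Δ  : 4  4  4  4
  Δ^2: 0  0  0
  Δ^3: 0  0
  Δ^4: 0
The first differences are constant (4) and nonzero, while all higher differences vanish, so the minimal degree is 1.

1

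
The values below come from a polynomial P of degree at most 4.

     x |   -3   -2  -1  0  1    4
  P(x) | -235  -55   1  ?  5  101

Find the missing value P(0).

The 5 known points determine the degree-4 polynomial uniquely.
Write P(x) = ax^4 + bx^3 + cx^2 + dx + e. Substituting each data point gives a linear system:
  81a - 27b + 9c - 3d + e = -235
  16a - 8b + 4c - 2d + e = -55
  a - b + c - d + e = 1
  a + b + c + d + e = 5
  256a + 64b + 16c + 4d + e = 101
Solving the system yields a = -1, b = 6, c = -1, d = -4, e = 5.
So P(x) = -x^4 + 6x^3 - x^2 - 4x + 5.
Then P(0) = 5.

5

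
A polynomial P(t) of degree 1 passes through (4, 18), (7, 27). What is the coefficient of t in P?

Write P(t) = at + b. Substituting each data point gives a linear system:
  4a + b = 18
  7a + b = 27
Solving the system yields a = 3, b = 6.
So P(t) = 3t + 6.
The leading coefficient is 3.

3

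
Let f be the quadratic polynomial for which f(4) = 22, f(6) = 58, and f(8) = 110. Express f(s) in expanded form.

f(s) = 2s^2 - 2s - 2

Write f(s) = as^2 + bs + c. Substituting each data point gives a linear system:
  16a + 4b + c = 22
  36a + 6b + c = 58
  64a + 8b + c = 110
Solving the system yields a = 2, b = -2, c = -2.
So f(s) = 2s^2 - 2s - 2.
Check: f(6) = 58. ✓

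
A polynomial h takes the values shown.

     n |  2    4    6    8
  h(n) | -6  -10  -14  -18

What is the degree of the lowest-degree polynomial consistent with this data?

Forward differences of the values at n = 2, 4, 6, 8:
  h  : -6  -10  -14  -18
  Δ  : -4  -4  -4
  Δ^2: 0  0
  Δ^3: 0
The first differences are constant (-4) and nonzero, while all higher differences vanish, so the minimal degree is 1.

1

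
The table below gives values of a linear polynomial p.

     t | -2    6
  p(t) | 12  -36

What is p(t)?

Using the Lagrange interpolation formula with nodes -2, 6:
  L_0(t) = (t - 6) / -8
  L_1(t) = (t + 2) / 8
Then p(t) = 12·L_0(t) - 36·L_1(t).
Expanding and collecting terms gives p(t) = -6t.
Check: p(6) = -36. ✓

p(t) = -6t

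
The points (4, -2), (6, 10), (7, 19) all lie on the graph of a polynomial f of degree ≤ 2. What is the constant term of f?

Write f(n) = an^2 + bn + c. Substituting each data point gives a linear system:
  16a + 4b + c = -2
  36a + 6b + c = 10
  49a + 7b + c = 19
Solving the system yields a = 1, b = -4, c = -2.
So f(n) = n^2 - 4n - 2.
The constant term is -2.

-2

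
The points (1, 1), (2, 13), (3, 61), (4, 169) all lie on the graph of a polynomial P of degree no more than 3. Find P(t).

Write P(t) = at^3 + bt^2 + ct + d. Substituting each data point gives a linear system:
  a + b + c + d = 1
  8a + 4b + 2c + d = 13
  27a + 9b + 3c + d = 61
  64a + 16b + 4c + d = 169
Solving the system yields a = 4, b = -6, c = 2, d = 1.
So P(t) = 4t³ - 6t² + 2t + 1.
Check: P(2) = 13. ✓

P(t) = 4t^3 - 6t^2 + 2t + 1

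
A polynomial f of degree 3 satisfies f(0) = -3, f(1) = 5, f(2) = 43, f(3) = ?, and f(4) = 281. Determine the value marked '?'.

129

The 4 known points determine the degree-3 polynomial uniquely.
Write f(x) = ax^3 + bx^2 + cx + d. Substituting each data point gives a linear system:
  d = -3
  a + b + c + d = 5
  8a + 4b + 2c + d = 43
  64a + 16b + 4c + d = 281
Solving the system yields a = 3, b = 6, c = -1, d = -3.
So f(x) = 3x^3 + 6x^2 - x - 3.
Then f(3) = 129.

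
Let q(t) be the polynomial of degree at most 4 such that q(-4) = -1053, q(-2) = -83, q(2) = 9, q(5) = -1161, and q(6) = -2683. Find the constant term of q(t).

-1

Write q(t) = at^4 + bt^3 + ct^2 + dt + e. Substituting each data point gives a linear system:
  256a - 64b + 16c - 4d + e = -1053
  16a - 8b + 4c - 2d + e = -83
  16a + 8b + 4c + 2d + e = 9
  625a + 125b + 25c + 5d + e = -1161
  1296a + 216b + 36c + 6d + e = -2683
Solving the system yields a = -3, b = 5, c = 3, d = 3, e = -1.
So q(t) = -3t^4 + 5t^3 + 3t^2 + 3t - 1.
The constant term is -1.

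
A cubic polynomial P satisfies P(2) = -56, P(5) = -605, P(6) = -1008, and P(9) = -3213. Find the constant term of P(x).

0

Write P(x) = ax^3 + bx^2 + cx + d. Substituting each data point gives a linear system:
  8a + 4b + 2c + d = -56
  125a + 25b + 5c + d = -605
  216a + 36b + 6c + d = -1008
  729a + 81b + 9c + d = -3213
Solving the system yields a = -4, b = -3, c = -6, d = 0.
So P(x) = -4x³ - 3x² - 6x.
The constant term is 0.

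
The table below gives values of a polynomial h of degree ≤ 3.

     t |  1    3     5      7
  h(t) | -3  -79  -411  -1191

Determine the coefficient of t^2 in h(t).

Write h(t) = at^3 + bt^2 + ct + d. Substituting each data point gives a linear system:
  a + b + c + d = -3
  27a + 9b + 3c + d = -79
  125a + 25b + 5c + d = -411
  343a + 49b + 7c + d = -1191
Solving the system yields a = -4, b = 4, c = -2, d = -1.
So h(t) = -4t^3 + 4t^2 - 2t - 1.
The coefficient of t^2 is 4.

4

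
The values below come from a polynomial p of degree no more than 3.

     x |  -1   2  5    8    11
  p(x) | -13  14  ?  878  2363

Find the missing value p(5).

On equispaced nodes a degree-3 polynomial has vanishing fourth forward difference, so
  p(-1) - 4·p(2) + 6·p(5) - 4·p(8) + p(11) = 0.
Substituting the known values and solving for p(5):
  6·p(5) = 1218
  p(5) = 203.

203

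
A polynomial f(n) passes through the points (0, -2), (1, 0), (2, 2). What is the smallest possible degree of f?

Forward differences of the values at n = 0, 1, 2:
  f  : -2  0  2
  Δ  : 2  2
  Δ^2: 0
The first differences are constant (2) and nonzero, while all higher differences vanish, so the minimal degree is 1.

1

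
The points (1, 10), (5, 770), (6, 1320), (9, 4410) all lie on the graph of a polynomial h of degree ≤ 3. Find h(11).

8030

Using the Lagrange interpolation formula with nodes 1, 5, 6, 9:
  L_0(n) = (n - 5)(n - 6)(n - 9) / -160
  L_1(n) = (n - 1)(n - 6)(n - 9) / 16
  L_2(n) = (n - 1)(n - 5)(n - 9) / -15
  L_3(n) = (n - 1)(n - 5)(n - 6) / 96
Then h(n) = 10·L_0(n) + 770·L_1(n) + 1320·L_2(n) + 4410·L_3(n).
Expanding and collecting terms gives h(n) = 6n^3 + 4n.
Evaluating at n = 11: h(11) = 8030.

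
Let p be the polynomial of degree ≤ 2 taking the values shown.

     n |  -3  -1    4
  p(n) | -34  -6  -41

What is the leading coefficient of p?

-3

Write p(n) = an^2 + bn + c. Substituting each data point gives a linear system:
  9a - 3b + c = -34
  a - b + c = -6
  16a + 4b + c = -41
Solving the system yields a = -3, b = 2, c = -1.
So p(n) = -3n^2 + 2n - 1.
The leading coefficient is -3.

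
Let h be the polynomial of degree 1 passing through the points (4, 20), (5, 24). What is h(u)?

Write h(u) = au + b. Substituting each data point gives a linear system:
  4a + b = 20
  5a + b = 24
Solving the system yields a = 4, b = 4.
So h(u) = 4u + 4.
Check: h(5) = 24. ✓

h(u) = 4u + 4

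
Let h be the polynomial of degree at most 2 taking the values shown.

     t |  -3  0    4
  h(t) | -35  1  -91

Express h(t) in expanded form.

Write h(t) = at^2 + bt + c. Substituting each data point gives a linear system:
  9a - 3b + c = -35
  c = 1
  16a + 4b + c = -91
Solving the system yields a = -5, b = -3, c = 1.
So h(t) = -5t^2 - 3t + 1.
Check: h(4) = -91. ✓

h(t) = -5t^2 - 3t + 1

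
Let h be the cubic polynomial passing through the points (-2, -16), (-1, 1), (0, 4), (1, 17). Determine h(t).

Using the Lagrange interpolation formula with nodes -2, -1, 0, 1:
  L_0(t) = (t + 1)t(t - 1) / -6
  L_1(t) = (t + 2)t(t - 1) / 2
  L_2(t) = (t + 2)(t + 1)(t - 1) / -2
  L_3(t) = (t + 2)(t + 1)t / 6
Then h(t) = -16·L_0(t) + 1·L_1(t) + 4·L_2(t) + 17·L_3(t).
Expanding and collecting terms gives h(t) = 4t^3 + 5t^2 + 4t + 4.
Check: h(1) = 17. ✓

h(t) = 4t^3 + 5t^2 + 4t + 4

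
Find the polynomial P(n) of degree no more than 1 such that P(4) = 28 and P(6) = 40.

P(n) = 6n + 4

Using the Lagrange interpolation formula with nodes 4, 6:
  L_0(n) = (n - 6) / -2
  L_1(n) = (n - 4) / 2
Then P(n) = 28·L_0(n) + 40·L_1(n).
Expanding and collecting terms gives P(n) = 6n + 4.
Check: P(6) = 40. ✓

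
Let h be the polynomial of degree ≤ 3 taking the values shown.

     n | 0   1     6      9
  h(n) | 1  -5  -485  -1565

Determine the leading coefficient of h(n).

Write h(n) = an^3 + bn^2 + cn + d. Substituting each data point gives a linear system:
  d = 1
  a + b + c + d = -5
  216a + 36b + 6c + d = -485
  729a + 81b + 9c + d = -1565
Solving the system yields a = -2, b = -1, c = -3, d = 1.
So h(n) = -2n^3 - n^2 - 3n + 1.
The leading coefficient is -2.

-2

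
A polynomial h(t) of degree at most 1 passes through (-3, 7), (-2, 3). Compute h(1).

-9

Write h(t) = at + b. Substituting each data point gives a linear system:
  -3a + b = 7
  -2a + b = 3
Solving the system yields a = -4, b = -5.
So h(t) = -4t - 5.
Then h(1) = -9.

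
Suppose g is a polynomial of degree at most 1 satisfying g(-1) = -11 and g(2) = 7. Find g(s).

Using the Lagrange interpolation formula with nodes -1, 2:
  L_0(s) = (s - 2) / -3
  L_1(s) = (s + 1) / 3
Then g(s) = -11·L_0(s) + 7·L_1(s).
Expanding and collecting terms gives g(s) = 6s - 5.
Check: g(-1) = -11. ✓

g(s) = 6s - 5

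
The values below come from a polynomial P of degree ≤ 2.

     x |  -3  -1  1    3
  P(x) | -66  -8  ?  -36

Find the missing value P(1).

On equispaced nodes a degree-2 polynomial has vanishing third forward difference, so
  - P(-3) + 3·P(-1) - 3·P(1) + P(3) = 0.
Substituting the known values and solving for P(1):
  -3·P(1) = -6
  P(1) = 2.

2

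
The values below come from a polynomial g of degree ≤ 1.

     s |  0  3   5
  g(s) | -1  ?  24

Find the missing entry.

14

The 2 known points determine the degree-1 polynomial uniquely.
Write g(s) = as + b. Substituting each data point gives a linear system:
  b = -1
  5a + b = 24
Solving the system yields a = 5, b = -1.
So g(s) = 5s - 1.
Then g(3) = 14.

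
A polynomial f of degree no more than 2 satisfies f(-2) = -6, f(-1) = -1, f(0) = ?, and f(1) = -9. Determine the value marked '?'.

On equispaced nodes a degree-2 polynomial has vanishing third forward difference, so
  - f(-2) + 3·f(-1) - 3·f(0) + f(1) = 0.
Substituting the known values and solving for f(0):
  -3·f(0) = 6
  f(0) = -2.

-2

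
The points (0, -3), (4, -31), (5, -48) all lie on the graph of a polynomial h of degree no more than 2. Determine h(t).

Write h(t) = at^2 + bt + c. Substituting each data point gives a linear system:
  c = -3
  16a + 4b + c = -31
  25a + 5b + c = -48
Solving the system yields a = -2, b = 1, c = -3.
So h(t) = -2t² + t - 3.
Check: h(4) = -31. ✓

h(t) = -2t^2 + t - 3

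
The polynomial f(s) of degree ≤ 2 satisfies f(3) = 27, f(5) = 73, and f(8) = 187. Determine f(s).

Using the Lagrange interpolation formula with nodes 3, 5, 8:
  L_0(s) = (s - 5)(s - 8) / 10
  L_1(s) = (s - 3)(s - 8) / -6
  L_2(s) = (s - 3)(s - 5) / 15
Then f(s) = 27·L_0(s) + 73·L_1(s) + 187·L_2(s).
Expanding and collecting terms gives f(s) = 3s^2 - s + 3.
Check: f(8) = 187. ✓

f(s) = 3s^2 - s + 3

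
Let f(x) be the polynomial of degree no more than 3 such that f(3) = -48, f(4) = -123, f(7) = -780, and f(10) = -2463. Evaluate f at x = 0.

-3

Using the Lagrange interpolation formula with nodes 3, 4, 7, 10:
  L_0(x) = (x - 4)(x - 7)(x - 10) / -28
  L_1(x) = (x - 3)(x - 7)(x - 10) / 18
  L_2(x) = (x - 3)(x - 4)(x - 10) / -36
  L_3(x) = (x - 3)(x - 4)(x - 7) / 126
Then f(x) = -48·L_0(x) - 123·L_1(x) - 780·L_2(x) - 2463·L_3(x).
Expanding and collecting terms gives f(x) = -3x³ + 6x² - 6x - 3.
Evaluating at x = 0: f(0) = -3.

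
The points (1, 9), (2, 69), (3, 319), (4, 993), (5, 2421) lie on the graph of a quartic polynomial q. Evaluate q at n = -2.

Forward differences of the values at n = 1, 2, 3, 4, 5:
  q  : 9  69  319  993  2421
  Δ  : 60  250  674  1428
  Δ^2: 190  424  754
  Δ^3: 234  330
  Δ^4: 96
The fourth differences are constant, confirming degree 4.
Interpolating (Newton forward form) and evaluating at n = -2 gives q(-2) = 69.

69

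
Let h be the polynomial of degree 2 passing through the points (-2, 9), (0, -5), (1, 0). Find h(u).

Write h(u) = au^2 + bu + c. Substituting each data point gives a linear system:
  4a - 2b + c = 9
  c = -5
  a + b + c = 0
Solving the system yields a = 4, b = 1, c = -5.
So h(u) = 4u² + u - 5.
Check: h(0) = -5. ✓

h(u) = 4u^2 + u - 5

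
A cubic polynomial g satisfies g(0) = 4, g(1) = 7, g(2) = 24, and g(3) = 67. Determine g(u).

g(u) = 2u^3 + u^2 + 4

Write g(u) = au^3 + bu^2 + cu + d. Substituting each data point gives a linear system:
  d = 4
  a + b + c + d = 7
  8a + 4b + 2c + d = 24
  27a + 9b + 3c + d = 67
Solving the system yields a = 2, b = 1, c = 0, d = 4.
So g(u) = 2u³ + u² + 4.
Check: g(1) = 7. ✓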